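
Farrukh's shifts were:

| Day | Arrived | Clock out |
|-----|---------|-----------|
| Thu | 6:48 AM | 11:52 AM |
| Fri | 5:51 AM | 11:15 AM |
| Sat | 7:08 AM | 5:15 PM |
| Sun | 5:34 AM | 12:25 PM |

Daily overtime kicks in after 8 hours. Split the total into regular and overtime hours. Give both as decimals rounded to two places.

Regular 25.32 hours, overtime 2.12 hours

Thu: 6:48 AM–11:52 AM = 5 h 4 min
Fri: 5:51 AM–11:15 AM = 5 h 24 min
Sat: 7:08 AM–5:15 PM = 10 h 7 min
Sun: 5:34 AM–12:25 PM = 6 h 51 min
Thu reg 5 h 4 min / OT 0 h 0 min; Fri reg 5 h 24 min / OT 0 h 0 min; Sat reg 8 h 0 min / OT 2 h 7 min; Sun reg 6 h 51 min / OT 0 h 0 min.
Totals: regular 25 h 19 min, overtime 2 h 7 min.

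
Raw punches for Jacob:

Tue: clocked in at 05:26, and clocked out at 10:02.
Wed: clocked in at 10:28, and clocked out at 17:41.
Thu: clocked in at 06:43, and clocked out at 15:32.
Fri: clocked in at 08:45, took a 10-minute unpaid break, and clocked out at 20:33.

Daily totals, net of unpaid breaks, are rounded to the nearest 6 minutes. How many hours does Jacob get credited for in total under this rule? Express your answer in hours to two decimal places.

32.20 hours

Tue: 05:26–10:02 = 4 h 36 min → rounds to 4 h 36 min
Wed: 10:28–17:41 = 7 h 13 min → rounds to 7 h 12 min
Thu: 06:43–15:32 = 8 h 49 min → rounds to 8 h 48 min
Fri: 08:45–20:33 = 11 h 48 min − 10 min = 11 h 38 min → rounds to 11 h 36 min
Total credited: 32 h 12 min.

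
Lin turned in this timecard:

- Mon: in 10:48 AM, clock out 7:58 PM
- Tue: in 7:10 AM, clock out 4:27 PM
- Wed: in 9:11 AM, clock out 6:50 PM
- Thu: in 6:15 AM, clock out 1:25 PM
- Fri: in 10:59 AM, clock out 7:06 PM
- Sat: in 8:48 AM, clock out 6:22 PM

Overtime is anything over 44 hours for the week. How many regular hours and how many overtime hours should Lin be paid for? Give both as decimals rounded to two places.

Mon: 10:48 AM–7:58 PM = 9 h 10 min
Tue: 7:10 AM–4:27 PM = 9 h 17 min
Wed: 9:11 AM–6:50 PM = 9 h 39 min
Thu: 6:15 AM–1:25 PM = 7 h 10 min
Fri: 10:59 AM–7:06 PM = 8 h 7 min
Sat: 8:48 AM–6:22 PM = 9 h 34 min
Total worked: 52 h 57 min = 52.95 h.
Threshold 44 h → overtime 8 h 57 min, regular 44 h 0 min.

Regular 44.00 hours, overtime 8.95 hours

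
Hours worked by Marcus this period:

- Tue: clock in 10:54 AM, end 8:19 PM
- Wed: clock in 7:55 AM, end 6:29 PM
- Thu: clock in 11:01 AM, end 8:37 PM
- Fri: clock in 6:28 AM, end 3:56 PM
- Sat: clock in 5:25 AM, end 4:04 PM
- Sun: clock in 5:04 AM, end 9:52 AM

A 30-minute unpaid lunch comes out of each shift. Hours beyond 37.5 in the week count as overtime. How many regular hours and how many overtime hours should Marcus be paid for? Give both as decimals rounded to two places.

Regular 37.50 hours, overtime 14.00 hours

Tue: 10:54 AM–8:19 PM = 9 h 25 min; less 30 min break → 8 h 55 min
Wed: 7:55 AM–6:29 PM = 10 h 34 min; less 30 min break → 10 h 4 min
Thu: 11:01 AM–8:37 PM = 9 h 36 min; less 30 min break → 9 h 6 min
Fri: 6:28 AM–3:56 PM = 9 h 28 min; less 30 min break → 8 h 58 min
Sat: 5:25 AM–4:04 PM = 10 h 39 min; less 30 min break → 10 h 9 min
Sun: 5:04 AM–9:52 AM = 4 h 48 min; less 30 min break → 4 h 18 min
Total worked: 51 h 30 min = 51.50 h.
Threshold 37.5 h → overtime 14 h 0 min, regular 37 h 30 min.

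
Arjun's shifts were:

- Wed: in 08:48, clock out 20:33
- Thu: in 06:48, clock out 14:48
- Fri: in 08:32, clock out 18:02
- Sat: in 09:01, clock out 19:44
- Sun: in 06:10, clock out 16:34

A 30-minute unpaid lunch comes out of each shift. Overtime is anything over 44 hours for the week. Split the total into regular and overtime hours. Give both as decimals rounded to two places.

Regular 44.00 hours, overtime 3.87 hours

Wed: 08:48–20:33 = 11 h 45 min; less 30 min break → 11 h 15 min
Thu: 06:48–14:48 = 8 h 0 min; less 30 min break → 7 h 30 min
Fri: 08:32–18:02 = 9 h 30 min; less 30 min break → 9 h 0 min
Sat: 09:01–19:44 = 10 h 43 min; less 30 min break → 10 h 13 min
Sun: 06:10–16:34 = 10 h 24 min; less 30 min break → 9 h 54 min
Total worked: 47 h 52 min = 47.87 h.
Threshold 44 h → overtime 3 h 52 min, regular 44 h 0 min.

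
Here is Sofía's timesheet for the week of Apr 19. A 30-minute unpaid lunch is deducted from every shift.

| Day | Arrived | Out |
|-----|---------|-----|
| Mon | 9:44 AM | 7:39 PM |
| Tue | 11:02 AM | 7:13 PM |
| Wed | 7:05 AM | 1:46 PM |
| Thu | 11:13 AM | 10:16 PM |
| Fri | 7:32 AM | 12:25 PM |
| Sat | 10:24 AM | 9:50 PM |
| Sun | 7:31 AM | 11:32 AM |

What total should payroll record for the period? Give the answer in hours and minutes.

Mon: 9:44 AM–7:39 PM = 9 h 55 min; less 30 min break → 9 h 25 min
Tue: 11:02 AM–7:13 PM = 8 h 11 min; less 30 min break → 7 h 41 min
Wed: 7:05 AM–1:46 PM = 6 h 41 min; less 30 min break → 6 h 11 min
Thu: 11:13 AM–10:16 PM = 11 h 3 min; less 30 min break → 10 h 33 min
Fri: 7:32 AM–12:25 PM = 4 h 53 min; less 30 min break → 4 h 23 min
Sat: 10:24 AM–9:50 PM = 11 h 26 min; less 30 min break → 10 h 56 min
Sun: 7:31 AM–11:32 AM = 4 h 1 min; less 30 min break → 3 h 31 min
Total: 9 h 25 min + 7 h 41 min + 6 h 11 min + 10 h 33 min + 4 h 23 min + 10 h 56 min + 3 h 31 min = 52 h 40 min.

52 h 40 min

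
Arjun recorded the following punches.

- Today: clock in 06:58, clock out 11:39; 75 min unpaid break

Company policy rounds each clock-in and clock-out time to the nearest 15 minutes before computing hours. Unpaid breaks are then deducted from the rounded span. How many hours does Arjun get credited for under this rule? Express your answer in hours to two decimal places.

Today: in 06:58→07:00, out 11:39→11:45; 4 h 45 min − 75 min = 3 h 30 min

3.50 hours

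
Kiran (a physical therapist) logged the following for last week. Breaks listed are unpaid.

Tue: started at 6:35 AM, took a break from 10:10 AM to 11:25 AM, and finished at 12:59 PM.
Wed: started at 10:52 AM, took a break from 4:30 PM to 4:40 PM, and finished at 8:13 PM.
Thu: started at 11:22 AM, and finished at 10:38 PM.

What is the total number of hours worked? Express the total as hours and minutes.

25 h 36 min

Tue: 6:35 AM–12:59 PM = 6 h 24 min; less 75 min break → 5 h 9 min
Wed: 10:52 AM–8:13 PM = 9 h 21 min; less 10 min break → 9 h 11 min
Thu: 11:22 AM–10:38 PM = 11 h 16 min
Total: 5 h 9 min + 9 h 11 min + 11 h 16 min = 25 h 36 min.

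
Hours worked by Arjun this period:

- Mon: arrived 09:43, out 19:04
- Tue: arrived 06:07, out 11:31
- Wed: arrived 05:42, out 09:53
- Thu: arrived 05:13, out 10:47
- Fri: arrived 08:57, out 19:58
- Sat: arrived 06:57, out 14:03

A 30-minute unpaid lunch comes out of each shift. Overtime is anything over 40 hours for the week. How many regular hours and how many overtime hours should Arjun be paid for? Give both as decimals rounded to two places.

Mon: 09:43–19:04 = 9 h 21 min; less 30 min break → 8 h 51 min
Tue: 06:07–11:31 = 5 h 24 min; less 30 min break → 4 h 54 min
Wed: 05:42–09:53 = 4 h 11 min; less 30 min break → 3 h 41 min
Thu: 05:13–10:47 = 5 h 34 min; less 30 min break → 5 h 4 min
Fri: 08:57–19:58 = 11 h 1 min; less 30 min break → 10 h 31 min
Sat: 06:57–14:03 = 7 h 6 min; less 30 min break → 6 h 36 min
Total worked: 39 h 37 min = 39.62 h.
Threshold 40 h → overtime 0 h 0 min, regular 39 h 37 min.

Regular 39.62 hours, overtime 0.00 hours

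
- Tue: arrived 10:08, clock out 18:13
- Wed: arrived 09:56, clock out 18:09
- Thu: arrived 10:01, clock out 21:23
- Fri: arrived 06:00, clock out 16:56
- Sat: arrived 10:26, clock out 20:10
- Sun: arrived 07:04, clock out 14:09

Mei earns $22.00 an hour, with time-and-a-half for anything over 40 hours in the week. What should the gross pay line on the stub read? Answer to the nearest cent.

$1388.75

Tue: 10:08–18:13 = 8 h 5 min
Wed: 09:56–18:09 = 8 h 13 min
Thu: 10:01–21:23 = 11 h 22 min
Fri: 06:00–16:56 = 10 h 56 min
Sat: 10:26–20:10 = 9 h 44 min
Sun: 07:04–14:09 = 7 h 5 min
Total worked: 55 h 25 min = 3325 min.
Regular 40 h 0 min = 2400 min at $22.00/h; overtime 15 h 25 min = 925 min at $33.00/h.
Pay = (2400 × $22.00 + 925 × $33.00) ÷ 60 = $1388.75.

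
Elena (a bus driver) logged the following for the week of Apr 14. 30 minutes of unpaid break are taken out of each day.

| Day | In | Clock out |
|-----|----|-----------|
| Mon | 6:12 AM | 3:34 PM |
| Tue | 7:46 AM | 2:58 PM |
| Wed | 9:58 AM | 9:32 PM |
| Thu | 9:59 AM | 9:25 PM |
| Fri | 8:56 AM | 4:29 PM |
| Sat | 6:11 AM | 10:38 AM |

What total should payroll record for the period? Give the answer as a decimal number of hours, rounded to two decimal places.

48.57 hours

Mon: 6:12 AM–3:34 PM = 9 h 22 min; less 30 min break → 8 h 52 min
Tue: 7:46 AM–2:58 PM = 7 h 12 min; less 30 min break → 6 h 42 min
Wed: 9:58 AM–9:32 PM = 11 h 34 min; less 30 min break → 11 h 4 min
Thu: 9:59 AM–9:25 PM = 11 h 26 min; less 30 min break → 10 h 56 min
Fri: 8:56 AM–4:29 PM = 7 h 33 min; less 30 min break → 7 h 3 min
Sat: 6:11 AM–10:38 AM = 4 h 27 min; less 30 min break → 3 h 57 min
Total: 8 h 52 min + 6 h 42 min + 11 h 4 min + 10 h 56 min + 7 h 3 min + 3 h 57 min = 48 h 34 min.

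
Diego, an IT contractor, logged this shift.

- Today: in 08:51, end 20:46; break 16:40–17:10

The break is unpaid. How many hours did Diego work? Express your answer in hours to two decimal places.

Today: 08:51–20:46 = 11 h 55 min; less 30 min break → 11 h 25 min

11.42 hours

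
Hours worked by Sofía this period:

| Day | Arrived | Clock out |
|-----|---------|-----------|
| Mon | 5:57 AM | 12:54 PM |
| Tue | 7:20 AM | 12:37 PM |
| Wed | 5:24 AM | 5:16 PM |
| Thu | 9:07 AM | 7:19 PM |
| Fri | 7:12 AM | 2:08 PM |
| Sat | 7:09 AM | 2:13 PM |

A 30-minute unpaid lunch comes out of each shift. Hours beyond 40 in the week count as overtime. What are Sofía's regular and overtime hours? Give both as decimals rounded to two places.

Regular 40.00 hours, overtime 5.30 hours

Mon: 5:57 AM–12:54 PM = 6 h 57 min; less 30 min break → 6 h 27 min
Tue: 7:20 AM–12:37 PM = 5 h 17 min; less 30 min break → 4 h 47 min
Wed: 5:24 AM–5:16 PM = 11 h 52 min; less 30 min break → 11 h 22 min
Thu: 9:07 AM–7:19 PM = 10 h 12 min; less 30 min break → 9 h 42 min
Fri: 7:12 AM–2:08 PM = 6 h 56 min; less 30 min break → 6 h 26 min
Sat: 7:09 AM–2:13 PM = 7 h 4 min; less 30 min break → 6 h 34 min
Total worked: 45 h 18 min = 45.30 h.
Threshold 40 h → overtime 5 h 18 min, regular 40 h 0 min.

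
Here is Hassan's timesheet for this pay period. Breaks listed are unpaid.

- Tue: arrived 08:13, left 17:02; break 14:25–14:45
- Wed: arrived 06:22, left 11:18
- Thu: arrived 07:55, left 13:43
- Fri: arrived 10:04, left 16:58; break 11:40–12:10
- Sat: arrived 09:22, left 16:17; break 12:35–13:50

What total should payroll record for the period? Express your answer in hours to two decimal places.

31.28 hours

Tue: 08:13–17:02 = 8 h 49 min; less 20 min break → 8 h 29 min
Wed: 06:22–11:18 = 4 h 56 min
Thu: 07:55–13:43 = 5 h 48 min
Fri: 10:04–16:58 = 6 h 54 min; less 30 min break → 6 h 24 min
Sat: 09:22–16:17 = 6 h 55 min; less 75 min break → 5 h 40 min
Total: 8 h 29 min + 4 h 56 min + 5 h 48 min + 6 h 24 min + 5 h 40 min = 31 h 17 min.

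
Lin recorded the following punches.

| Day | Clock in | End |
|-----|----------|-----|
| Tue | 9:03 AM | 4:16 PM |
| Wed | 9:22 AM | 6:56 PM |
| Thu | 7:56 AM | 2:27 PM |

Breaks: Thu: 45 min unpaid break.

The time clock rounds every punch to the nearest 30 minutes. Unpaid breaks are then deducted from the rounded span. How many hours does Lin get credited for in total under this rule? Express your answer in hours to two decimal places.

22.75 hours

Tue: in 9:03 AM→9:00 AM, out 4:16 PM→4:30 PM; 7 h 30 min
Wed: in 9:22 AM→9:30 AM, out 6:56 PM→7:00 PM; 9 h 30 min
Thu: in 7:56 AM→8:00 AM, out 2:27 PM→2:30 PM; 6 h 30 min − 45 min = 5 h 45 min
Total credited: 22 h 45 min.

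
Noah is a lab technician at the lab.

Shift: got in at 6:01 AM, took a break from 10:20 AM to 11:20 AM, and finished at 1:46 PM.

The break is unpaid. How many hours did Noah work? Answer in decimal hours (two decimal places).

6.75 hours

Shift: 6:01 AM–1:46 PM = 7 h 45 min; less 60 min break → 6 h 45 min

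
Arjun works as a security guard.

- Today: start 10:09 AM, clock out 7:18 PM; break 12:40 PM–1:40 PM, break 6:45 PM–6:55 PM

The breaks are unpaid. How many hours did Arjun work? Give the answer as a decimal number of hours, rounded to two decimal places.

Today: 10:09 AM–7:18 PM = 9 h 9 min; less 70 min break → 7 h 59 min

7.98 hours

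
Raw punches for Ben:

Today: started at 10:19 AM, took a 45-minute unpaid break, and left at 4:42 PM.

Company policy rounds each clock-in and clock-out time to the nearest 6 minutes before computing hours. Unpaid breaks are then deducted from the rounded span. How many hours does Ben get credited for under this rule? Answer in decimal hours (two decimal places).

5.65 hours

Today: in 10:19 AM→10:18 AM, out 4:42 PM→4:42 PM; 6 h 24 min − 45 min = 5 h 39 min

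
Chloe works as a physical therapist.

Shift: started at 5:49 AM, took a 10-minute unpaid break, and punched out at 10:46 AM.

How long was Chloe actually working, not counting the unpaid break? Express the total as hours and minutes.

4 h 47 min

Shift: 5:49 AM–10:46 AM = 4 h 57 min; less 10 min break → 4 h 47 min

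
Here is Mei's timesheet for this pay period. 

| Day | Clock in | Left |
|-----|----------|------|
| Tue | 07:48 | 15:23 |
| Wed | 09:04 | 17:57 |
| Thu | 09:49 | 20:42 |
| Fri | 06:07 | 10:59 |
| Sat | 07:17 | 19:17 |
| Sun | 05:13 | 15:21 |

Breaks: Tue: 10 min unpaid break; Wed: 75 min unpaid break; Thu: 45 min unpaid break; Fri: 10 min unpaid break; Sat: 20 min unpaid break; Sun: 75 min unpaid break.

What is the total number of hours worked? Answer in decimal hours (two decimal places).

50.43 hours

Tue: 07:48–15:23 = 7 h 35 min; less 10 min break → 7 h 25 min
Wed: 09:04–17:57 = 8 h 53 min; less 75 min break → 7 h 38 min
Thu: 09:49–20:42 = 10 h 53 min; less 45 min break → 10 h 8 min
Fri: 06:07–10:59 = 4 h 52 min; less 10 min break → 4 h 42 min
Sat: 07:17–19:17 = 12 h 0 min; less 20 min break → 11 h 40 min
Sun: 05:13–15:21 = 10 h 8 min; less 75 min break → 8 h 53 min
Total: 7 h 25 min + 7 h 38 min + 10 h 8 min + 4 h 42 min + 11 h 40 min + 8 h 53 min = 50 h 26 min.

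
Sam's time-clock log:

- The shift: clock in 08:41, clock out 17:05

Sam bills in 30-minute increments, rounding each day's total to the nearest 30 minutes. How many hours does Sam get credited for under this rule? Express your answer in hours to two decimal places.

8.50 hours

The shift: 08:41–17:05 = 8 h 24 min → rounds to 8 h 30 min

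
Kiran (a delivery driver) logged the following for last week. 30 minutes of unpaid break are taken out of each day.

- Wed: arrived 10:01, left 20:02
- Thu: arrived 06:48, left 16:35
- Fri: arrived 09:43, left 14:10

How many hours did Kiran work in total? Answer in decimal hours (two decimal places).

Wed: 10:01–20:02 = 10 h 1 min; less 30 min break → 9 h 31 min
Thu: 06:48–16:35 = 9 h 47 min; less 30 min break → 9 h 17 min
Fri: 09:43–14:10 = 4 h 27 min; less 30 min break → 3 h 57 min
Total: 9 h 31 min + 9 h 17 min + 3 h 57 min = 22 h 45 min.

22.75 hours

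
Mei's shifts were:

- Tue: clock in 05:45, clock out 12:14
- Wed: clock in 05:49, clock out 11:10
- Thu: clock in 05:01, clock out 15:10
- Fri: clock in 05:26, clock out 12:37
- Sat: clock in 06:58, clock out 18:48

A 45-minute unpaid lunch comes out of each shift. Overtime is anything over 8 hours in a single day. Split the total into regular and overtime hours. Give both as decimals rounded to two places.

Tue: 05:45–12:14 = 6 h 29 min; less 45 min break → 5 h 44 min
Wed: 05:49–11:10 = 5 h 21 min; less 45 min break → 4 h 36 min
Thu: 05:01–15:10 = 10 h 9 min; less 45 min break → 9 h 24 min
Fri: 05:26–12:37 = 7 h 11 min; less 45 min break → 6 h 26 min
Sat: 06:58–18:48 = 11 h 50 min; less 45 min break → 11 h 5 min
Tue reg 5 h 44 min / OT 0 h 0 min; Wed reg 4 h 36 min / OT 0 h 0 min; Thu reg 8 h 0 min / OT 1 h 24 min; Fri reg 6 h 26 min / OT 0 h 0 min; Sat reg 8 h 0 min / OT 3 h 5 min.
Totals: regular 32 h 46 min, overtime 4 h 29 min.

Regular 32.77 hours, overtime 4.48 hours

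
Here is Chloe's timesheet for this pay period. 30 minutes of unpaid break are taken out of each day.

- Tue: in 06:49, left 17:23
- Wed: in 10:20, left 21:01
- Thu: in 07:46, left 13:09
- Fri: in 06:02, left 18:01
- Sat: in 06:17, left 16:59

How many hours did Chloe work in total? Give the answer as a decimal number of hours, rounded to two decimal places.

46.82 hours

Tue: 06:49–17:23 = 10 h 34 min; less 30 min break → 10 h 4 min
Wed: 10:20–21:01 = 10 h 41 min; less 30 min break → 10 h 11 min
Thu: 07:46–13:09 = 5 h 23 min; less 30 min break → 4 h 53 min
Fri: 06:02–18:01 = 11 h 59 min; less 30 min break → 11 h 29 min
Sat: 06:17–16:59 = 10 h 42 min; less 30 min break → 10 h 12 min
Total: 10 h 4 min + 10 h 11 min + 4 h 53 min + 11 h 29 min + 10 h 12 min = 46 h 49 min.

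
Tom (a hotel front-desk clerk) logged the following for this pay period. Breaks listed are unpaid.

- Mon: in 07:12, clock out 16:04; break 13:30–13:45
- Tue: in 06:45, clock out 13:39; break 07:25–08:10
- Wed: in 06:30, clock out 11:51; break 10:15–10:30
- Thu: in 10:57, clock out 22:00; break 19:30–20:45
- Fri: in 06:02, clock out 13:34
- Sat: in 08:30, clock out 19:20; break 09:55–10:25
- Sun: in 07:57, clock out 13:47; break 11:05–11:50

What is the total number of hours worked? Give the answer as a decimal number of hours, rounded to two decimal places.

52.62 hours

Mon: 07:12–16:04 = 8 h 52 min; less 15 min break → 8 h 37 min
Tue: 06:45–13:39 = 6 h 54 min; less 45 min break → 6 h 9 min
Wed: 06:30–11:51 = 5 h 21 min; less 15 min break → 5 h 6 min
Thu: 10:57–22:00 = 11 h 3 min; less 75 min break → 9 h 48 min
Fri: 06:02–13:34 = 7 h 32 min
Sat: 08:30–19:20 = 10 h 50 min; less 30 min break → 10 h 20 min
Sun: 07:57–13:47 = 5 h 50 min; less 45 min break → 5 h 5 min
Total: 8 h 37 min + 6 h 9 min + 5 h 6 min + 9 h 48 min + 7 h 32 min + 10 h 20 min + 5 h 5 min = 52 h 37 min.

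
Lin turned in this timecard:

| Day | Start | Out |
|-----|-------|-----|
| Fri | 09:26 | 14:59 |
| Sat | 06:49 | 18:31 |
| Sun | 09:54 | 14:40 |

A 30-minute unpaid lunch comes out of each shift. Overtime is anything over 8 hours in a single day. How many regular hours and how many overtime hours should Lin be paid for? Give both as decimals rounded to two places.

Fri: 09:26–14:59 = 5 h 33 min; less 30 min break → 5 h 3 min
Sat: 06:49–18:31 = 11 h 42 min; less 30 min break → 11 h 12 min
Sun: 09:54–14:40 = 4 h 46 min; less 30 min break → 4 h 16 min
Fri reg 5 h 3 min / OT 0 h 0 min; Sat reg 8 h 0 min / OT 3 h 12 min; Sun reg 4 h 16 min / OT 0 h 0 min.
Totals: regular 17 h 19 min, overtime 3 h 12 min.

Regular 17.32 hours, overtime 3.20 hours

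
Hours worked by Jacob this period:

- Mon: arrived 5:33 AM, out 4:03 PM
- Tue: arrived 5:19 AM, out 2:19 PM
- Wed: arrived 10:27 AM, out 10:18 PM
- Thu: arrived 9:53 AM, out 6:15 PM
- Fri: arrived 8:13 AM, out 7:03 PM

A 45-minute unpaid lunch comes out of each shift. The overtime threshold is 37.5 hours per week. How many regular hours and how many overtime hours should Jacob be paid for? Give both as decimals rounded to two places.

Regular 37.50 hours, overtime 9.30 hours

Mon: 5:33 AM–4:03 PM = 10 h 30 min; less 45 min break → 9 h 45 min
Tue: 5:19 AM–2:19 PM = 9 h 0 min; less 45 min break → 8 h 15 min
Wed: 10:27 AM–10:18 PM = 11 h 51 min; less 45 min break → 11 h 6 min
Thu: 9:53 AM–6:15 PM = 8 h 22 min; less 45 min break → 7 h 37 min
Fri: 8:13 AM–7:03 PM = 10 h 50 min; less 45 min break → 10 h 5 min
Total worked: 46 h 48 min = 46.80 h.
Threshold 37.5 h → overtime 9 h 18 min, regular 37 h 30 min.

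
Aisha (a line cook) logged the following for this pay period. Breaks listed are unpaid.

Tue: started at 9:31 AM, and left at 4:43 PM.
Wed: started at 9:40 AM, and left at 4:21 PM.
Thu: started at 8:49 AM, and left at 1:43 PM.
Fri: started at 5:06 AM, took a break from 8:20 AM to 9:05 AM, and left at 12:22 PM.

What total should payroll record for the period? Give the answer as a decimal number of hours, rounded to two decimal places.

Tue: 9:31 AM–4:43 PM = 7 h 12 min
Wed: 9:40 AM–4:21 PM = 6 h 41 min
Thu: 8:49 AM–1:43 PM = 4 h 54 min
Fri: 5:06 AM–12:22 PM = 7 h 16 min; less 45 min break → 6 h 31 min
Total: 7 h 12 min + 6 h 41 min + 4 h 54 min + 6 h 31 min = 25 h 18 min.

25.30 hours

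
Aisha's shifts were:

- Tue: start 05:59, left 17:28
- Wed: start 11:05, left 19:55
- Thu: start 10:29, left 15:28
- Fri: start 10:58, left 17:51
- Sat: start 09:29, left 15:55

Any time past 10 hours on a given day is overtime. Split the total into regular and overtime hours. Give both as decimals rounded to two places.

Tue: 05:59–17:28 = 11 h 29 min
Wed: 11:05–19:55 = 8 h 50 min
Thu: 10:29–15:28 = 4 h 59 min
Fri: 10:58–17:51 = 6 h 53 min
Sat: 09:29–15:55 = 6 h 26 min
Tue reg 10 h 0 min / OT 1 h 29 min; Wed reg 8 h 50 min / OT 0 h 0 min; Thu reg 4 h 59 min / OT 0 h 0 min; Fri reg 6 h 53 min / OT 0 h 0 min; Sat reg 6 h 26 min / OT 0 h 0 min.
Totals: regular 37 h 8 min, overtime 1 h 29 min.

Regular 37.13 hours, overtime 1.48 hours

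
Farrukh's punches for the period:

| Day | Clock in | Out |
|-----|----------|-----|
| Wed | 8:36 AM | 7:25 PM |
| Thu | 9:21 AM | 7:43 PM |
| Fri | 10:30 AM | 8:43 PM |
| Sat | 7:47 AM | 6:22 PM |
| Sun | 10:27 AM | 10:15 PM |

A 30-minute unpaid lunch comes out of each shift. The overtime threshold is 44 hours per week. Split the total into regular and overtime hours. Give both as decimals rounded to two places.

Regular 44.00 hours, overtime 7.28 hours

Wed: 8:36 AM–7:25 PM = 10 h 49 min; less 30 min break → 10 h 19 min
Thu: 9:21 AM–7:43 PM = 10 h 22 min; less 30 min break → 9 h 52 min
Fri: 10:30 AM–8:43 PM = 10 h 13 min; less 30 min break → 9 h 43 min
Sat: 7:47 AM–6:22 PM = 10 h 35 min; less 30 min break → 10 h 5 min
Sun: 10:27 AM–10:15 PM = 11 h 48 min; less 30 min break → 11 h 18 min
Total worked: 51 h 17 min = 51.28 h.
Threshold 44 h → overtime 7 h 17 min, regular 44 h 0 min.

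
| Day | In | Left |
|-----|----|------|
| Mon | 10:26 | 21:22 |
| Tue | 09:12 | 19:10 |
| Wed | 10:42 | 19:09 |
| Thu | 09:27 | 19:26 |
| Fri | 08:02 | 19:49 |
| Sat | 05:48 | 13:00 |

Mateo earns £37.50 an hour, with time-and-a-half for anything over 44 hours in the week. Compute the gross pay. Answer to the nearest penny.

Mon: 10:26–21:22 = 10 h 56 min
Tue: 09:12–19:10 = 9 h 58 min
Wed: 10:42–19:09 = 8 h 27 min
Thu: 09:27–19:26 = 9 h 59 min
Fri: 08:02–19:49 = 11 h 47 min
Sat: 05:48–13:00 = 7 h 12 min
Total worked: 58 h 19 min = 3499 min.
Regular 44 h 0 min = 2640 min at £37.50/h; overtime 14 h 19 min = 859 min at £56.25/h.
Pay = (2640 × £37.50 + 859 × £56.25) ÷ 60 = £2455.31.

£2455.31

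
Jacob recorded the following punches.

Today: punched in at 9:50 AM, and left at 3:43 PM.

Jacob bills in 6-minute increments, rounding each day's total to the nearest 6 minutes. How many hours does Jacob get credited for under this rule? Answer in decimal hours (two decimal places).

Today: 9:50 AM–3:43 PM = 5 h 53 min → rounds to 5 h 54 min

5.90 hours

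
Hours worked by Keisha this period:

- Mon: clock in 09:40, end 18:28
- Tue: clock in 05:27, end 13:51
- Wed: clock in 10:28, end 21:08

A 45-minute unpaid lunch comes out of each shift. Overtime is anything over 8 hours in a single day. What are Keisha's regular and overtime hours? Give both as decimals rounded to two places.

Mon: 09:40–18:28 = 8 h 48 min; less 45 min break → 8 h 3 min
Tue: 05:27–13:51 = 8 h 24 min; less 45 min break → 7 h 39 min
Wed: 10:28–21:08 = 10 h 40 min; less 45 min break → 9 h 55 min
Mon reg 8 h 0 min / OT 0 h 3 min; Tue reg 7 h 39 min / OT 0 h 0 min; Wed reg 8 h 0 min / OT 1 h 55 min.
Totals: regular 23 h 39 min, overtime 1 h 58 min.

Regular 23.65 hours, overtime 1.97 hours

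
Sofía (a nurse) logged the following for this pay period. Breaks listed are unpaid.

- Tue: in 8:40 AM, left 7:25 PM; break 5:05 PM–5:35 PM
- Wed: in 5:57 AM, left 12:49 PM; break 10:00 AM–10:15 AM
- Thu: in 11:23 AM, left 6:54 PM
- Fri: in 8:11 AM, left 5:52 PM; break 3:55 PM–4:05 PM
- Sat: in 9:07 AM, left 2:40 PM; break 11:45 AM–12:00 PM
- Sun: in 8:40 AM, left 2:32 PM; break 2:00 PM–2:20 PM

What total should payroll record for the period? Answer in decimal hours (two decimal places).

44.73 hours

Tue: 8:40 AM–7:25 PM = 10 h 45 min; less 30 min break → 10 h 15 min
Wed: 5:57 AM–12:49 PM = 6 h 52 min; less 15 min break → 6 h 37 min
Thu: 11:23 AM–6:54 PM = 7 h 31 min
Fri: 8:11 AM–5:52 PM = 9 h 41 min; less 10 min break → 9 h 31 min
Sat: 9:07 AM–2:40 PM = 5 h 33 min; less 15 min break → 5 h 18 min
Sun: 8:40 AM–2:32 PM = 5 h 52 min; less 20 min break → 5 h 32 min
Total: 10 h 15 min + 6 h 37 min + 7 h 31 min + 9 h 31 min + 5 h 18 min + 5 h 32 min = 44 h 44 min.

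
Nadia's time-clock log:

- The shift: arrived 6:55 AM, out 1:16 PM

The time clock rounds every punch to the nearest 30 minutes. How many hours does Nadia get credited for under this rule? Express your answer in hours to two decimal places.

6.50 hours

The shift: in 6:55 AM→7:00 AM, out 1:16 PM→1:30 PM; 6 h 30 min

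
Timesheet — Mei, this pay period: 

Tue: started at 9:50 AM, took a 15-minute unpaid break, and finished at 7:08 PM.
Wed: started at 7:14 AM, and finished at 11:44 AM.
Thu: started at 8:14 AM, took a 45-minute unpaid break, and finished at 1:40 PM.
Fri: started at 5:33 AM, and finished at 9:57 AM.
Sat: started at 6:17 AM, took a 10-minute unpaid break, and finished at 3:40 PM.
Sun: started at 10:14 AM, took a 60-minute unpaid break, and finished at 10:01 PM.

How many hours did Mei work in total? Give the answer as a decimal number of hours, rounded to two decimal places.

Tue: 9:50 AM–7:08 PM = 9 h 18 min; less 15 min break → 9 h 3 min
Wed: 7:14 AM–11:44 AM = 4 h 30 min
Thu: 8:14 AM–1:40 PM = 5 h 26 min; less 45 min break → 4 h 41 min
Fri: 5:33 AM–9:57 AM = 4 h 24 min
Sat: 6:17 AM–3:40 PM = 9 h 23 min; less 10 min break → 9 h 13 min
Sun: 10:14 AM–10:01 PM = 11 h 47 min; less 60 min break → 10 h 47 min
Total: 9 h 3 min + 4 h 30 min + 4 h 41 min + 4 h 24 min + 9 h 13 min + 10 h 47 min = 42 h 38 min.

42.63 hours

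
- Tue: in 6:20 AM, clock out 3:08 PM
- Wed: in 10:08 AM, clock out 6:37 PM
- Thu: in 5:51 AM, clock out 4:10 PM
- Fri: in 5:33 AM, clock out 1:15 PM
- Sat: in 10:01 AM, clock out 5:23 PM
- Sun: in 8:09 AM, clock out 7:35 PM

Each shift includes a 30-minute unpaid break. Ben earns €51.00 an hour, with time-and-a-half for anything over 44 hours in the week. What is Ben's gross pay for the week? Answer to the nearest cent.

Tue: 6:20 AM–3:08 PM = 8 h 48 min; less 30 min break → 8 h 18 min
Wed: 10:08 AM–6:37 PM = 8 h 29 min; less 30 min break → 7 h 59 min
Thu: 5:51 AM–4:10 PM = 10 h 19 min; less 30 min break → 9 h 49 min
Fri: 5:33 AM–1:15 PM = 7 h 42 min; less 30 min break → 7 h 12 min
Sat: 10:01 AM–5:23 PM = 7 h 22 min; less 30 min break → 6 h 52 min
Sun: 8:09 AM–7:35 PM = 11 h 26 min; less 30 min break → 10 h 56 min
Total worked: 51 h 6 min = 3066 min.
Regular 44 h 0 min = 2640 min at €51.00/h; overtime 7 h 6 min = 426 min at €76.50/h.
Pay = (2640 × €51.00 + 426 × €76.50) ÷ 60 = €2787.15.

€2787.15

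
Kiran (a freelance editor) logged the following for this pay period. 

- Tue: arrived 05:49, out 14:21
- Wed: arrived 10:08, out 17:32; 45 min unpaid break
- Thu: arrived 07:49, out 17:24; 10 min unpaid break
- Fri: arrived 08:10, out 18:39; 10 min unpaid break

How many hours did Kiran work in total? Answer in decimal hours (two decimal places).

Tue: 05:49–14:21 = 8 h 32 min
Wed: 10:08–17:32 = 7 h 24 min; less 45 min break → 6 h 39 min
Thu: 07:49–17:24 = 9 h 35 min; less 10 min break → 9 h 25 min
Fri: 08:10–18:39 = 10 h 29 min; less 10 min break → 10 h 19 min
Total: 8 h 32 min + 6 h 39 min + 9 h 25 min + 10 h 19 min = 34 h 55 min.

34.92 hours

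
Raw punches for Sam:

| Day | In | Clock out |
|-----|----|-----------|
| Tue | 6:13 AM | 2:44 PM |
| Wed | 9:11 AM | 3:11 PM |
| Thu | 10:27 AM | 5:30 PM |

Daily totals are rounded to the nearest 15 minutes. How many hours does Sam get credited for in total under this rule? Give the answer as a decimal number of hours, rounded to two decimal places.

21.50 hours

Tue: 6:13 AM–2:44 PM = 8 h 31 min → rounds to 8 h 30 min
Wed: 9:11 AM–3:11 PM = 6 h 0 min → rounds to 6 h 0 min
Thu: 10:27 AM–5:30 PM = 7 h 3 min → rounds to 7 h 0 min
Total credited: 21 h 30 min.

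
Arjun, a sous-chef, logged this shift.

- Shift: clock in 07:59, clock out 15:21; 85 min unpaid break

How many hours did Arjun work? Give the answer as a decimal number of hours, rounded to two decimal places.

Shift: 07:59–15:21 = 7 h 22 min; less 85 min break → 5 h 57 min

5.95 hours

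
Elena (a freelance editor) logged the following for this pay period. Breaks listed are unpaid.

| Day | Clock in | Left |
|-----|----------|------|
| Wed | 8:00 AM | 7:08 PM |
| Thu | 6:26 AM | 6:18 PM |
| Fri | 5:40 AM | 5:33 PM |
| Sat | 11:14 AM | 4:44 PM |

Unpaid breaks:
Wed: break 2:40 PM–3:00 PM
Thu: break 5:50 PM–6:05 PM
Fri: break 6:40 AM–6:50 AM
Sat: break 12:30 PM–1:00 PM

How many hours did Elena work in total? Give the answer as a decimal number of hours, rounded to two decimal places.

39.13 hours

Wed: 8:00 AM–7:08 PM = 11 h 8 min; less 20 min break → 10 h 48 min
Thu: 6:26 AM–6:18 PM = 11 h 52 min; less 15 min break → 11 h 37 min
Fri: 5:40 AM–5:33 PM = 11 h 53 min; less 10 min break → 11 h 43 min
Sat: 11:14 AM–4:44 PM = 5 h 30 min; less 30 min break → 5 h 0 min
Total: 10 h 48 min + 11 h 37 min + 11 h 43 min + 5 h 0 min = 39 h 8 min.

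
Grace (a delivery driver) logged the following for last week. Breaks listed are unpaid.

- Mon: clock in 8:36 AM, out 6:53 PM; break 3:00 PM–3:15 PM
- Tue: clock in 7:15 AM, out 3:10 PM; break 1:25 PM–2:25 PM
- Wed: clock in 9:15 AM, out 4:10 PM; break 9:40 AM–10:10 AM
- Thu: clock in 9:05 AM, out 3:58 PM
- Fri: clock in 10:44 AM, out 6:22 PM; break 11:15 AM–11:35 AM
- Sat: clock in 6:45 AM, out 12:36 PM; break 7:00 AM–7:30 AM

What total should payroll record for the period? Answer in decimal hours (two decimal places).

Mon: 8:36 AM–6:53 PM = 10 h 17 min; less 15 min break → 10 h 2 min
Tue: 7:15 AM–3:10 PM = 7 h 55 min; less 60 min break → 6 h 55 min
Wed: 9:15 AM–4:10 PM = 6 h 55 min; less 30 min break → 6 h 25 min
Thu: 9:05 AM–3:58 PM = 6 h 53 min
Fri: 10:44 AM–6:22 PM = 7 h 38 min; less 20 min break → 7 h 18 min
Sat: 6:45 AM–12:36 PM = 5 h 51 min; less 30 min break → 5 h 21 min
Total: 10 h 2 min + 6 h 55 min + 6 h 25 min + 6 h 53 min + 7 h 18 min + 5 h 21 min = 42 h 54 min.

42.90 hours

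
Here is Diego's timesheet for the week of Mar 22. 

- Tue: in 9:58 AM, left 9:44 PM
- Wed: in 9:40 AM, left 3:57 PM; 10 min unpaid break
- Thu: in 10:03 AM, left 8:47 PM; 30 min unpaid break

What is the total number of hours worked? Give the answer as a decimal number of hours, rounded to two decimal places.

28.12 hours

Tue: 9:58 AM–9:44 PM = 11 h 46 min
Wed: 9:40 AM–3:57 PM = 6 h 17 min; less 10 min break → 6 h 7 min
Thu: 10:03 AM–8:47 PM = 10 h 44 min; less 30 min break → 10 h 14 min
Total: 11 h 46 min + 6 h 7 min + 10 h 14 min = 28 h 7 min.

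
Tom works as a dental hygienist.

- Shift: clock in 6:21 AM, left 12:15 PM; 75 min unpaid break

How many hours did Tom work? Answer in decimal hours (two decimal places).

Shift: 6:21 AM–12:15 PM = 5 h 54 min; less 75 min break → 4 h 39 min

4.65 hours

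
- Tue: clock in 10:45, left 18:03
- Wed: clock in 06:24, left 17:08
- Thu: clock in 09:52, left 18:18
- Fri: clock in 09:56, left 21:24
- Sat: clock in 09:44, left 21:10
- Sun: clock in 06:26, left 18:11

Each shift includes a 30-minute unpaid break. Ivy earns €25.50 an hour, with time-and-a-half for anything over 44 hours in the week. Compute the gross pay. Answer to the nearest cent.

Tue: 10:45–18:03 = 7 h 18 min; less 30 min break → 6 h 48 min
Wed: 06:24–17:08 = 10 h 44 min; less 30 min break → 10 h 14 min
Thu: 09:52–18:18 = 8 h 26 min; less 30 min break → 7 h 56 min
Fri: 09:56–21:24 = 11 h 28 min; less 30 min break → 10 h 58 min
Sat: 09:44–21:10 = 11 h 26 min; less 30 min break → 10 h 56 min
Sun: 06:26–18:11 = 11 h 45 min; less 30 min break → 11 h 15 min
Total worked: 58 h 7 min = 3487 min.
Regular 44 h 0 min = 2640 min at €25.50/h; overtime 14 h 7 min = 847 min at €38.25/h.
Pay = (2640 × €25.50 + 847 × €38.25) ÷ 60 = €1661.96.

€1661.96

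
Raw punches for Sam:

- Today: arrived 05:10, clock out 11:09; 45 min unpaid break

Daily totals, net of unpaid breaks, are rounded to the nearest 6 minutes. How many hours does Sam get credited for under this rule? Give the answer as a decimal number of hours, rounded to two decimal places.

5.20 hours

Today: 05:10–11:09 = 5 h 59 min − 45 min = 5 h 14 min → rounds to 5 h 12 min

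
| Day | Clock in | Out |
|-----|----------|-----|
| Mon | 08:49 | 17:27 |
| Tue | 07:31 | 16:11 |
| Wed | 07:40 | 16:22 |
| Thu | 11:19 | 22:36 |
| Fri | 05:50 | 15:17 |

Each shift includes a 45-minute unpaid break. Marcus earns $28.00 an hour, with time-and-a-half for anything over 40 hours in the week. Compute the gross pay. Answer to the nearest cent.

Mon: 08:49–17:27 = 8 h 38 min; less 45 min break → 7 h 53 min
Tue: 07:31–16:11 = 8 h 40 min; less 45 min break → 7 h 55 min
Wed: 07:40–16:22 = 8 h 42 min; less 45 min break → 7 h 57 min
Thu: 11:19–22:36 = 11 h 17 min; less 45 min break → 10 h 32 min
Fri: 05:50–15:17 = 9 h 27 min; less 45 min break → 8 h 42 min
Total worked: 42 h 59 min = 2579 min.
Regular 40 h 0 min = 2400 min at $28.00/h; overtime 2 h 59 min = 179 min at $42.00/h.
Pay = (2400 × $28.00 + 179 × $42.00) ÷ 60 = $1245.30.

$1245.30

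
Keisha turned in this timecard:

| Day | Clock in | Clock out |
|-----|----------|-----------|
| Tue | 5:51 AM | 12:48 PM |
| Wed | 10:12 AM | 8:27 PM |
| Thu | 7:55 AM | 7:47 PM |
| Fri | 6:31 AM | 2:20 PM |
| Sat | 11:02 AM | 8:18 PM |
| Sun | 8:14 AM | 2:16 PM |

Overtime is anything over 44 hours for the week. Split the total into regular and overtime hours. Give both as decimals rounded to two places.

Tue: 5:51 AM–12:48 PM = 6 h 57 min
Wed: 10:12 AM–8:27 PM = 10 h 15 min
Thu: 7:55 AM–7:47 PM = 11 h 52 min
Fri: 6:31 AM–2:20 PM = 7 h 49 min
Sat: 11:02 AM–8:18 PM = 9 h 16 min
Sun: 8:14 AM–2:16 PM = 6 h 2 min
Total worked: 52 h 11 min = 52.18 h.
Threshold 44 h → overtime 8 h 11 min, regular 44 h 0 min.

Regular 44.00 hours, overtime 8.18 hours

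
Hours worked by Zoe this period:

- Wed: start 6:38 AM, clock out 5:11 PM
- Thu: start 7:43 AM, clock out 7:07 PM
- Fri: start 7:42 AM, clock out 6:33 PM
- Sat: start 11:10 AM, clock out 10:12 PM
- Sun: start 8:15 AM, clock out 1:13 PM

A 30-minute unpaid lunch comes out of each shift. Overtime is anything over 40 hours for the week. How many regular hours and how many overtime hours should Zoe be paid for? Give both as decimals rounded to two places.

Wed: 6:38 AM–5:11 PM = 10 h 33 min; less 30 min break → 10 h 3 min
Thu: 7:43 AM–7:07 PM = 11 h 24 min; less 30 min break → 10 h 54 min
Fri: 7:42 AM–6:33 PM = 10 h 51 min; less 30 min break → 10 h 21 min
Sat: 11:10 AM–10:12 PM = 11 h 2 min; less 30 min break → 10 h 32 min
Sun: 8:15 AM–1:13 PM = 4 h 58 min; less 30 min break → 4 h 28 min
Total worked: 46 h 18 min = 46.30 h.
Threshold 40 h → overtime 6 h 18 min, regular 40 h 0 min.

Regular 40.00 hours, overtime 6.30 hours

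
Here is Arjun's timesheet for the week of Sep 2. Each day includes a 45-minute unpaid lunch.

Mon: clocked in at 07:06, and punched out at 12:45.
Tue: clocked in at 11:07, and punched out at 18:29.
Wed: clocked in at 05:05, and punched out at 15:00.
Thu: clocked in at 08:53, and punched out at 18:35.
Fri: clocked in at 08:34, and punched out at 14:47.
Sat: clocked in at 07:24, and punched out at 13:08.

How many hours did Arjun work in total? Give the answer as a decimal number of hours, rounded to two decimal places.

Mon: 07:06–12:45 = 5 h 39 min; less 45 min break → 4 h 54 min
Tue: 11:07–18:29 = 7 h 22 min; less 45 min break → 6 h 37 min
Wed: 05:05–15:00 = 9 h 55 min; less 45 min break → 9 h 10 min
Thu: 08:53–18:35 = 9 h 42 min; less 45 min break → 8 h 57 min
Fri: 08:34–14:47 = 6 h 13 min; less 45 min break → 5 h 28 min
Sat: 07:24–13:08 = 5 h 44 min; less 45 min break → 4 h 59 min
Total: 4 h 54 min + 6 h 37 min + 9 h 10 min + 8 h 57 min + 5 h 28 min + 4 h 59 min = 40 h 5 min.

40.08 hours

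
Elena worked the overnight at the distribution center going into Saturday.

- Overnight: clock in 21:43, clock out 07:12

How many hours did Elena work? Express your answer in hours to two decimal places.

9.48 hours

Overnight: 21:43 → midnight = 2 h 17 min; midnight → 07:12 = 7 h 12 min; span 9 h 29 min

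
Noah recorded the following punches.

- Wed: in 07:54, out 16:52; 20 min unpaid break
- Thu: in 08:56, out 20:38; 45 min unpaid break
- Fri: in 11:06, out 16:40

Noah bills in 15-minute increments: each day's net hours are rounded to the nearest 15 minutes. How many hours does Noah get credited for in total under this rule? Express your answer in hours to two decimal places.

Wed: 07:54–16:52 = 8 h 58 min − 20 min = 8 h 38 min → rounds to 8 h 45 min
Thu: 08:56–20:38 = 11 h 42 min − 45 min = 10 h 57 min → rounds to 11 h 0 min
Fri: 11:06–16:40 = 5 h 34 min → rounds to 5 h 30 min
Total credited: 25 h 15 min.

25.25 hours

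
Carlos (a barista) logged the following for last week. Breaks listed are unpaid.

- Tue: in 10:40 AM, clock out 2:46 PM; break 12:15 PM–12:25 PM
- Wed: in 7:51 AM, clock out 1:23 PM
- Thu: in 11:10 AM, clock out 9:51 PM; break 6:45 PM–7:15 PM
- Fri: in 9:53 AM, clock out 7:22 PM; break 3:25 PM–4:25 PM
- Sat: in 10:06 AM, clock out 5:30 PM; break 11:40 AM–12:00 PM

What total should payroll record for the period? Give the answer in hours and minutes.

35 h 12 min

Tue: 10:40 AM–2:46 PM = 4 h 6 min; less 10 min break → 3 h 56 min
Wed: 7:51 AM–1:23 PM = 5 h 32 min
Thu: 11:10 AM–9:51 PM = 10 h 41 min; less 30 min break → 10 h 11 min
Fri: 9:53 AM–7:22 PM = 9 h 29 min; less 60 min break → 8 h 29 min
Sat: 10:06 AM–5:30 PM = 7 h 24 min; less 20 min break → 7 h 4 min
Total: 3 h 56 min + 5 h 32 min + 10 h 11 min + 8 h 29 min + 7 h 4 min = 35 h 12 min.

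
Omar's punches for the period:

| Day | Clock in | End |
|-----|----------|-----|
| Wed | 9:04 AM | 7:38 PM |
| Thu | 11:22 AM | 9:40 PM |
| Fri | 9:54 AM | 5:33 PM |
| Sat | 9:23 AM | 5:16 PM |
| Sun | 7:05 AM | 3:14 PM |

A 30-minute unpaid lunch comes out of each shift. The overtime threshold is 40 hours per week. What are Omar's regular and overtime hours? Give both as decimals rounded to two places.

Regular 40.00 hours, overtime 2.05 hours

Wed: 9:04 AM–7:38 PM = 10 h 34 min; less 30 min break → 10 h 4 min
Thu: 11:22 AM–9:40 PM = 10 h 18 min; less 30 min break → 9 h 48 min
Fri: 9:54 AM–5:33 PM = 7 h 39 min; less 30 min break → 7 h 9 min
Sat: 9:23 AM–5:16 PM = 7 h 53 min; less 30 min break → 7 h 23 min
Sun: 7:05 AM–3:14 PM = 8 h 9 min; less 30 min break → 7 h 39 min
Total worked: 42 h 3 min = 42.05 h.
Threshold 40 h → overtime 2 h 3 min, regular 40 h 0 min.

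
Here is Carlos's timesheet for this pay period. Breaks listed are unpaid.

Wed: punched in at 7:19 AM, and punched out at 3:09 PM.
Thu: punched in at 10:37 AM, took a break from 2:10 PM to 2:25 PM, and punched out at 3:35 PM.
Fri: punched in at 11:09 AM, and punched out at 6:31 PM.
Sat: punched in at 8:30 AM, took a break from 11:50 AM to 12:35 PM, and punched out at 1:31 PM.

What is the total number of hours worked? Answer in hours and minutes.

24 h 11 min

Wed: 7:19 AM–3:09 PM = 7 h 50 min
Thu: 10:37 AM–3:35 PM = 4 h 58 min; less 15 min break → 4 h 43 min
Fri: 11:09 AM–6:31 PM = 7 h 22 min
Sat: 8:30 AM–1:31 PM = 5 h 1 min; less 45 min break → 4 h 16 min
Total: 7 h 50 min + 4 h 43 min + 7 h 22 min + 4 h 16 min = 24 h 11 min.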